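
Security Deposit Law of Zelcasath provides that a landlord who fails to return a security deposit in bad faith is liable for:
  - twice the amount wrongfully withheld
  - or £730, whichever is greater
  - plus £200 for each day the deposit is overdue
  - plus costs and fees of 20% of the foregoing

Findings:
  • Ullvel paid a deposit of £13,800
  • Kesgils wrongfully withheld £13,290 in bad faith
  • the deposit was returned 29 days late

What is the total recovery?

£38,856

Doubled: 2 × £13,290 = £26,580
Minimum £730: £26,580 meets the minimum, no increase.
Late-return penalty: 29 × £200 = £5,800
Damages plus late penalty: £26,580 + £5,800 = £32,380
Costs and fees: 20% of £32,380 = £6,476
Total recovery: £32,380 + £6,476 = £38,856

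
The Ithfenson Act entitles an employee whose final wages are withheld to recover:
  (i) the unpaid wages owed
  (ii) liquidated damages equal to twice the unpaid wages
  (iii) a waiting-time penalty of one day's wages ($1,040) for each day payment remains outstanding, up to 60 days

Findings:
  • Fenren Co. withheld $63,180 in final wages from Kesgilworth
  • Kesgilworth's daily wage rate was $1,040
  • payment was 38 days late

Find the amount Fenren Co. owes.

Doubled: 2 × $63,180 = $126,360
Penalty days: min(38, 60) = 38
Waiting-time penalty: 38 × $1,040 = $39,520
Total award: $63,180 + $126,360 + $39,520 = $229,060

$229,060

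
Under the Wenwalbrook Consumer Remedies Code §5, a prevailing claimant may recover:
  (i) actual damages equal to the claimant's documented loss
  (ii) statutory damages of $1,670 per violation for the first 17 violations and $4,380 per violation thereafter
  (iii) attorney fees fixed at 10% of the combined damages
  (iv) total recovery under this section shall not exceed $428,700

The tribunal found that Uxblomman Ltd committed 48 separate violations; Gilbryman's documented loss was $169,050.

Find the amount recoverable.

$366,542

First 17 violations: 17 × $1,670 = $28,390
Remaining violations: (48 − 17) × $4,380 = $135,780
Statutory damages: $28,390 + $135,780 = $164,170
Combined damages: $169,050 + $164,170 = $333,220
Attorney fees: 10% of $333,220 = $33,322
Total before cap: $333,220 + $33,322 = $366,542
Cap at $428,700: $366,542 is within the cap, no reduction.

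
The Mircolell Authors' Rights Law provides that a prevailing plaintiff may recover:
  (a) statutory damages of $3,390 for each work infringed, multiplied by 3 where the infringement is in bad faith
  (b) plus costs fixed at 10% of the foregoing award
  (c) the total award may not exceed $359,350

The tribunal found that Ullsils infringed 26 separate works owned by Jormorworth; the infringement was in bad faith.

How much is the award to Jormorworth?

Statutory damages: 26 × $3,390 = $88,140
Trebled: 3 × $88,140 = $264,420
Costs: 10% of $264,420 = $26,442
Award plus costs: $264,420 + $26,442 = $290,862
Cap at $359,350: $290,862 is within the cap, no reduction.

Award: $290,862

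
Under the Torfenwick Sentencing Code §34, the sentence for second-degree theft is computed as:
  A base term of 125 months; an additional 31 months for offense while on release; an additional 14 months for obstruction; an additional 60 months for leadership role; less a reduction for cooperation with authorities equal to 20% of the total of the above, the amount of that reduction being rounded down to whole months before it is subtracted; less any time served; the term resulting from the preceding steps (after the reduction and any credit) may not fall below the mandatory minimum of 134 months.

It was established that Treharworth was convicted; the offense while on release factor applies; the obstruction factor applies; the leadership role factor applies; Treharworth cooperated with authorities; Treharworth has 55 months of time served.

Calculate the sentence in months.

Offense while on release enhancement: +31 months
Obstruction enhancement: +14 months
Leadership role enhancement: +60 months
Adjusted term: 125 months + 31 months + 14 months + 60 months = 230 months
Cooperation with authorities reduction: 20% of 230 months = 46 months (rounded down)
After reduction: 230 − 46 = 184 months
Less time served: 184 months − 55 months = 129 months
Minimum 134 months: 129 months is below the minimum → 134 months

134 months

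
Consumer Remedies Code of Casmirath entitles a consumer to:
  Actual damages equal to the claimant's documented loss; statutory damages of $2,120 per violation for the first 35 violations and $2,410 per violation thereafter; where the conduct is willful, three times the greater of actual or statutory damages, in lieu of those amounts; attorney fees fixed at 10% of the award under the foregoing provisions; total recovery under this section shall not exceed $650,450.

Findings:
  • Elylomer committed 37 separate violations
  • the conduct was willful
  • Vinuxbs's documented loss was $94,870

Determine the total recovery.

$313,071

First 35 violations: 35 × $2,120 = $74,200
Remaining violations: (37 − 35) × $2,410 = $4,820
Statutory damages: $74,200 + $4,820 = $79,020
Greater of actual damages ($94,870) or statutory damages ($79,020): $94,870
Trebled: 3 × $94,870 = $284,610
Attorney fees: 10% of $284,610 = $28,461
Total before cap: $284,610 + $28,461 = $313,071
Cap at $650,450: $313,071 is within the cap, no reduction.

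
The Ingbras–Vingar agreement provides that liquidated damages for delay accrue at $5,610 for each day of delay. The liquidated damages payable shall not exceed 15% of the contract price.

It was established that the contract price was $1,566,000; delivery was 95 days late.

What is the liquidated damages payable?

Per-day damages: 95 × $5,610 = $532,950
Cap: 15% of $1,566,000 = $234,900
Cap at $234,900: $532,950 exceeds the cap → $234,900

Liquidated damages: $234,900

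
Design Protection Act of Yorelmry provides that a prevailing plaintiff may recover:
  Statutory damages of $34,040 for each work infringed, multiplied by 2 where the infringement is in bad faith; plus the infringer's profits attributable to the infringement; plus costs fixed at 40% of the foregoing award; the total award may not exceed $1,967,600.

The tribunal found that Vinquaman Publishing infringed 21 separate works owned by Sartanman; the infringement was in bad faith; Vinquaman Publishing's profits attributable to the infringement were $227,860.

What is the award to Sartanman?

Statutory damages: 21 × $34,040 = $714,840
Doubled: 2 × $714,840 = $1,429,680
Combined award: $1,429,680 + $227,860 = $1,657,540
Costs: 40% of $1,657,540 = $663,016
Award plus costs: $1,657,540 + $663,016 = $2,320,556
Cap at $1,967,600: $2,320,556 exceeds the cap → $1,967,600

Award: $1,967,600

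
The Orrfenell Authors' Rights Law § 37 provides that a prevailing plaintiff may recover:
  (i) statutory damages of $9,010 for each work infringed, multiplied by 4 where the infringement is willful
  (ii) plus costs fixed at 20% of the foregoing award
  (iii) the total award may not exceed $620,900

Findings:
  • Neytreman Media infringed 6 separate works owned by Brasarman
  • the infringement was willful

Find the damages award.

Statutory damages: 6 × $9,010 = $54,060
Multiplied by 4: 4 × $54,060 = $216,240
Costs: 20% of $216,240 = $43,248
Award plus costs: $216,240 + $43,248 = $259,488
Cap at $620,900: $259,488 is within the cap, no reduction.

$259,488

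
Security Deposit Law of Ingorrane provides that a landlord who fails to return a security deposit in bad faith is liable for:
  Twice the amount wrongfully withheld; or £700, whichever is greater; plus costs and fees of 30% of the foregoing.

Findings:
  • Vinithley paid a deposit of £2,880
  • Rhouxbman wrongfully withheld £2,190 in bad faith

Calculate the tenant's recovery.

£5,694

Doubled: 2 × £2,190 = £4,380
Minimum £700: £4,380 meets the minimum, no increase.
Costs and fees: 30% of £4,380 = £1,314
Total recovery: £4,380 + £1,314 = £5,694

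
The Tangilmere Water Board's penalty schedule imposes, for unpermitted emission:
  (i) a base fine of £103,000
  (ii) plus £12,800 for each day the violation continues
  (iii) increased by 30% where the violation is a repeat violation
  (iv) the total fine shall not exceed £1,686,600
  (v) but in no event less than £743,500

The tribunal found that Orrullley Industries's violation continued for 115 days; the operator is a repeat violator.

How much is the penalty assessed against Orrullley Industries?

£1,686,600

Per-day component: 115 × £12,800 = £1,472,000
Base plus per-day: £103,000 + £1,472,000 = £1,575,000
Enhancement: 30% of £1,575,000 = £472,500
Enhanced fine: £1,575,000 + £472,500 = £2,047,500
Cap at £1,686,600: £2,047,500 exceeds the cap → £1,686,600
Minimum £743,500: £1,686,600 meets the minimum, no increase.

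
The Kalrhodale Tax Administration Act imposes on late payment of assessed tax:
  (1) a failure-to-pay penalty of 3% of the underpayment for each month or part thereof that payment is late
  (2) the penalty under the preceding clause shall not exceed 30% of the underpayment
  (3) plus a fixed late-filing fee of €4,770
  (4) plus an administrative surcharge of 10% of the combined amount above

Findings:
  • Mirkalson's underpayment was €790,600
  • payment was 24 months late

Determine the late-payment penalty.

Accrued rate: 3% × 24 = 72%, capped at 30% → 30%
Failure-to-pay penalty: 30% of €790,600 = €237,180
Penalty before surcharge: €237,180 + €4,770 = €241,950
Administrative surcharge: 10% of €241,950 = €24,195
Total penalty: €241,950 + €24,195 = €266,145

€266,145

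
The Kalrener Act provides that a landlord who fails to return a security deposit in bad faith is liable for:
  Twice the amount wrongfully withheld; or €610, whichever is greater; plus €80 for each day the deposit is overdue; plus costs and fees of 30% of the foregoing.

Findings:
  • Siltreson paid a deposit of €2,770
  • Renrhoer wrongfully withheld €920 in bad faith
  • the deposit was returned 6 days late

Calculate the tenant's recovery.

Doubled: 2 × €920 = €1,840
Minimum €610: €1,840 meets the minimum, no increase.
Late-return penalty: 6 × €80 = €480
Damages plus late penalty: €1,840 + €480 = €2,320
Costs and fees: 30% of €2,320 = €696
Total recovery: €2,320 + €696 = €3,016

€3,016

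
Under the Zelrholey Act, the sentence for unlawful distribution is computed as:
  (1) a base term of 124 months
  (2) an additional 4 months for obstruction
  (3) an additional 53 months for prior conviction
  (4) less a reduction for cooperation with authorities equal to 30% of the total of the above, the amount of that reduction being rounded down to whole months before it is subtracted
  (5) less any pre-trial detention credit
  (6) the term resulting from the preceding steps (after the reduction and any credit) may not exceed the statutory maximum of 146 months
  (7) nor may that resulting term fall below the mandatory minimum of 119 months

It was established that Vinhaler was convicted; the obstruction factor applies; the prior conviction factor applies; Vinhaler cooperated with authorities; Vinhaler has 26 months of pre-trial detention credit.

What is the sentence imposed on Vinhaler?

Obstruction enhancement: +4 months
Prior conviction enhancement: +53 months
Adjusted term: 124 months + 4 months + 53 months = 181 months
Cooperation with authorities reduction: 30% of 181 months = 54 months (rounded down)
After reduction: 181 − 54 = 127 months
Less pre-trial detention credit: 127 months − 26 months = 101 months
Cap at 146 months: 101 months is within the cap, no reduction.
Minimum 119 months: 101 months is below the minimum → 119 months

119 months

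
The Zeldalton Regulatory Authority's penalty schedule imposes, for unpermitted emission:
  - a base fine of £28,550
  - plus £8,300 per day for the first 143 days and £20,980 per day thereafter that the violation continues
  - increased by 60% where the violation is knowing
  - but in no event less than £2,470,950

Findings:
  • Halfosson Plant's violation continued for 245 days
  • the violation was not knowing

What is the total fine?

£3,355,410

First 143 days: 143 × £8,300 = £1,186,900
Remaining days: (245 − 143) × £20,980 = £2,139,960
Per-day component: £1,186,900 + £2,139,960 = £3,326,860
Base plus per-day: £28,550 + £3,326,860 = £3,355,410
The violation was not knowing: no 60% increase.
Minimum £2,470,950: £3,355,410 meets the minimum, no increase.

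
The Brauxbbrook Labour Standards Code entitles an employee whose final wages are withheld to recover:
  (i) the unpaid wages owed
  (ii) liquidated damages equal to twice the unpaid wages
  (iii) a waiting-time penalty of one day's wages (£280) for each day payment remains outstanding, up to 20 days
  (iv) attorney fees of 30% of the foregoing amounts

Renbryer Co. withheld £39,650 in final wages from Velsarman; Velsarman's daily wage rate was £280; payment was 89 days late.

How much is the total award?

Doubled: 2 × £39,650 = £79,300
Penalty days: min(89, 20) = 20
Waiting-time penalty: 20 × £280 = £5,600
Subtotal: £39,650 + £79,300 + £5,600 = £124,550
Attorney fees: 30% of £124,550 = £37,365
Total award: £124,550 + £37,365 = £161,915

£161,915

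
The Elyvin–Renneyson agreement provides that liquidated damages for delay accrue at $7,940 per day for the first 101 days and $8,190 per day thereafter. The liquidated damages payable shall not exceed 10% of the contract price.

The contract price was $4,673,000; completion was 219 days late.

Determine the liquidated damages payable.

First 101 days: 101 × $7,940 = $801,940
Remaining days: (219 − 101) × $8,190 = $966,420
Accrued per-day damages: $801,940 + $966,420 = $1,768,360
Cap: 10% of $4,673,000 = $467,300
Cap at $467,300: $1,768,360 exceeds the cap → $467,300

$467,300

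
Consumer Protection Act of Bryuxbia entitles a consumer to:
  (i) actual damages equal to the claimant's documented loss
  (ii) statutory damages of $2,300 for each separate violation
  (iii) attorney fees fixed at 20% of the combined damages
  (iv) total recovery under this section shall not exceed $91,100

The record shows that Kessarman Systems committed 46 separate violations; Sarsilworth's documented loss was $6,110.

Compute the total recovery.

$91,100

Statutory damages: 46 × $2,300 = $105,800
Combined damages: $6,110 + $105,800 = $111,910
Attorney fees: 20% of $111,910 = $22,382
Total before cap: $111,910 + $22,382 = $134,292
Cap at $91,100: $134,292 exceeds the cap → $91,100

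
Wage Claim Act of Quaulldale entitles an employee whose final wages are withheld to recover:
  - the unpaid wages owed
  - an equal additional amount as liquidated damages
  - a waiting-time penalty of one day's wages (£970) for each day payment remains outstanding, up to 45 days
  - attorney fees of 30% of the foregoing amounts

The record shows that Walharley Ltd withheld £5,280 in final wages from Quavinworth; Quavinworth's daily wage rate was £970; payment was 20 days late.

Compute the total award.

£38,948

Liquidated damages (equal amount): £5,280
Penalty days: min(20, 45) = 20
Waiting-time penalty: 20 × £970 = £19,400
Subtotal: £5,280 + £5,280 + £19,400 = £29,960
Attorney fees: 30% of £29,960 = £8,988
Total award: £29,960 + £8,988 = £38,948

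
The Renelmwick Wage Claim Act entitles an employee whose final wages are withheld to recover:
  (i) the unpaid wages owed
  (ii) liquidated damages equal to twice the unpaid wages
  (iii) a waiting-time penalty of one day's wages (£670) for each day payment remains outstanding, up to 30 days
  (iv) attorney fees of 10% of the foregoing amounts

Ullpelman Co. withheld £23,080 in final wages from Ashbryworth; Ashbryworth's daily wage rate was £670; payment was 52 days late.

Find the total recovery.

£98,274

Doubled: 2 × £23,080 = £46,160
Penalty days: min(52, 30) = 30
Waiting-time penalty: 30 × £670 = £20,100
Subtotal: £23,080 + £46,160 + £20,100 = £89,340
Attorney fees: 10% of £89,340 = £8,934
Total award: £89,340 + £8,934 = £98,274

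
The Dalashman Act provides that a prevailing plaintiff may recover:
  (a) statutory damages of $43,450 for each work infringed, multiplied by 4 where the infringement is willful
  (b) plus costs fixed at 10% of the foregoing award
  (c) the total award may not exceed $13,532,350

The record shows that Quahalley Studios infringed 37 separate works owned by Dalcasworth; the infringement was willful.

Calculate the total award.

Statutory damages: 37 × $43,450 = $1,607,650
Multiplied by 4: 4 × $1,607,650 = $6,430,600
Costs: 10% of $6,430,600 = $643,060
Award plus costs: $6,430,600 + $643,060 = $7,073,660
Cap at $13,532,350: $7,073,660 is within the cap, no reduction.

$7,073,660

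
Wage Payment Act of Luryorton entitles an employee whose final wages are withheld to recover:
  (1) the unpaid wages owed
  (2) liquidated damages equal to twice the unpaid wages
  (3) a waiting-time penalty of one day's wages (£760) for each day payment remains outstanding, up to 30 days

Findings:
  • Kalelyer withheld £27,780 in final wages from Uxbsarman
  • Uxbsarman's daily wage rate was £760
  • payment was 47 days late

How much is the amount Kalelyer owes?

Doubled: 2 × £27,780 = £55,560
Penalty days: min(47, 30) = 30
Waiting-time penalty: 30 × £760 = £22,800
Total award: £27,780 + £55,560 + £22,800 = £106,140

£106,140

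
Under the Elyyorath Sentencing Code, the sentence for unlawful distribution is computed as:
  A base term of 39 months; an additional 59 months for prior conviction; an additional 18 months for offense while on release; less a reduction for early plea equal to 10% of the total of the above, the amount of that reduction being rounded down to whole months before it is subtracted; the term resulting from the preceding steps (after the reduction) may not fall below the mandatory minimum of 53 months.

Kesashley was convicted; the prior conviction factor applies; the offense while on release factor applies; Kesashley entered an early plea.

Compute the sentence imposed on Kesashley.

Prior conviction enhancement: +59 months
Offense while on release enhancement: +18 months
Adjusted term: 39 months + 59 months + 18 months = 116 months
Early plea reduction: 10% of 116 months = 11 months (rounded down)
After reduction: 116 − 11 = 105 months
Minimum 53 months: 105 months meets the minimum, no increase.

105 months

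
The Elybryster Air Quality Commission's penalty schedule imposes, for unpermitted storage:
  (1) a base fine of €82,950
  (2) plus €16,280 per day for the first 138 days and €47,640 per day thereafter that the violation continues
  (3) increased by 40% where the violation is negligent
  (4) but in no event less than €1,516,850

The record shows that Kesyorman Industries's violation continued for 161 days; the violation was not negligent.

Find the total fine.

€3,425,310

First 138 days: 138 × €16,280 = €2,246,640
Remaining days: (161 − 138) × €47,640 = €1,095,720
Per-day component: €2,246,640 + €1,095,720 = €3,342,360
Base plus per-day: €82,950 + €3,342,360 = €3,425,310
The violation was not negligent: no 40% increase.
Minimum €1,516,850: €3,425,310 meets the minimum, no increase.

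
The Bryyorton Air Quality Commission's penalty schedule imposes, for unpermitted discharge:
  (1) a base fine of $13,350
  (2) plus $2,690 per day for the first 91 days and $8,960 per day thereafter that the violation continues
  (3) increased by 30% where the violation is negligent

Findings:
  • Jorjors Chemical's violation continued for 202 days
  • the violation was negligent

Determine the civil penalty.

First 91 days: 91 × $2,690 = $244,790
Remaining days: (202 − 91) × $8,960 = $994,560
Per-day component: $244,790 + $994,560 = $1,239,350
Base plus per-day: $13,350 + $1,239,350 = $1,252,700
Enhancement: 30% of $1,252,700 = $375,810
Enhanced fine: $1,252,700 + $375,810 = $1,628,510

$1,628,510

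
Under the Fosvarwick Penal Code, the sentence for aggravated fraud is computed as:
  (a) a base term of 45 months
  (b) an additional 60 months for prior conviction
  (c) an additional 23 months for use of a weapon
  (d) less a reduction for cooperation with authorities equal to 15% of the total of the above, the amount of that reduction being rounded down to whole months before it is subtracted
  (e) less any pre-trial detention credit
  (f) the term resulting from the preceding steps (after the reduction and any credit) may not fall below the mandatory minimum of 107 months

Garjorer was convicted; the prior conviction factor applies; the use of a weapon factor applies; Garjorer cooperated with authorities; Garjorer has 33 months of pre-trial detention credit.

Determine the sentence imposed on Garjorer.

Prior conviction enhancement: +60 months
Use of a weapon enhancement: +23 months
Adjusted term: 45 months + 60 months + 23 months = 128 months
Cooperation with authorities reduction: 15% of 128 months = 19 months (rounded down)
After reduction: 128 − 19 = 109 months
Less pre-trial detention credit: 109 months − 33 months = 76 months
Minimum 107 months: 76 months is below the minimum → 107 months

107 months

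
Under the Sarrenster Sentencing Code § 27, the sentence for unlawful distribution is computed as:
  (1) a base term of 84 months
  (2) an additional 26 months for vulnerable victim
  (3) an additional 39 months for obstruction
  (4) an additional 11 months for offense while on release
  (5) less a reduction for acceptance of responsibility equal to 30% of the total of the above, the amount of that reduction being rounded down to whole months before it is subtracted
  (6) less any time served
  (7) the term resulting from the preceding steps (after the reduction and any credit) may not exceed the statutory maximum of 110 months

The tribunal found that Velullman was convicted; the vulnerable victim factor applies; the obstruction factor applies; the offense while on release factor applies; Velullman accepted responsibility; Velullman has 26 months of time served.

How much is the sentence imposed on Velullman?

86 months

Vulnerable victim enhancement: +26 months
Obstruction enhancement: +39 months
Offense while on release enhancement: +11 months
Adjusted term: 84 months + 26 months + 39 months + 11 months = 160 months
Acceptance of responsibility reduction: 30% of 160 months = 48 months (rounded down)
After reduction: 160 − 48 = 112 months
Less time served: 112 months − 26 months = 86 months
Cap at 110 months: 86 months is within the cap, no reduction.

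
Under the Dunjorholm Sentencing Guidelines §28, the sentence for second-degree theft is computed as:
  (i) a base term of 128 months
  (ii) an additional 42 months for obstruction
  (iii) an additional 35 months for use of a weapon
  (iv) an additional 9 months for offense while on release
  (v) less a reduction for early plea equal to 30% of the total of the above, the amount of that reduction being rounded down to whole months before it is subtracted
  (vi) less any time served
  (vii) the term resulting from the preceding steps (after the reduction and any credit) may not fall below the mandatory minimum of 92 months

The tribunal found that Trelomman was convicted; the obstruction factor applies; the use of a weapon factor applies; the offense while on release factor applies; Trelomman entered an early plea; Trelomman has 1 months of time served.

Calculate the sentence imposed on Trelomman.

Sentence: 149 months

Obstruction enhancement: +42 months
Use of a weapon enhancement: +35 months
Offense while on release enhancement: +9 months
Adjusted term: 128 months + 42 months + 35 months + 9 months = 214 months
Early plea reduction: 30% of 214 months = 64 months (rounded down)
After reduction: 214 − 64 = 150 months
Less time served: 150 months − 1 months = 149 months
Minimum 92 months: 149 months meets the minimum, no increase.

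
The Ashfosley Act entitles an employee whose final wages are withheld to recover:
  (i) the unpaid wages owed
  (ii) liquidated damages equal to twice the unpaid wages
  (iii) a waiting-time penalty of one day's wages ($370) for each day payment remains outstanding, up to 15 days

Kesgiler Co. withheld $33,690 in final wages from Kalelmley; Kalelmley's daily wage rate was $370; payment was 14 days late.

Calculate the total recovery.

Doubled: 2 × $33,690 = $67,380
Penalty days: min(14, 15) = 14
Waiting-time penalty: 14 × $370 = $5,180
Total award: $33,690 + $67,380 + $5,180 = $106,250

$106,250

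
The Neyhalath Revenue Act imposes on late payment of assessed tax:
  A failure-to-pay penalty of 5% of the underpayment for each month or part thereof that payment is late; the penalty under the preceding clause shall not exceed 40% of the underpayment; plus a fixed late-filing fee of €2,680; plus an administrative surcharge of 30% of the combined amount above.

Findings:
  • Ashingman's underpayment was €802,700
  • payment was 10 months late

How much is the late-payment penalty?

€420,888

Accrued rate: 5% × 10 = 50%, capped at 40% → 40%
Failure-to-pay penalty: 40% of €802,700 = €321,080
Penalty before surcharge: €321,080 + €2,680 = €323,760
Administrative surcharge: 30% of €323,760 = €97,128
Total penalty: €323,760 + €97,128 = €420,888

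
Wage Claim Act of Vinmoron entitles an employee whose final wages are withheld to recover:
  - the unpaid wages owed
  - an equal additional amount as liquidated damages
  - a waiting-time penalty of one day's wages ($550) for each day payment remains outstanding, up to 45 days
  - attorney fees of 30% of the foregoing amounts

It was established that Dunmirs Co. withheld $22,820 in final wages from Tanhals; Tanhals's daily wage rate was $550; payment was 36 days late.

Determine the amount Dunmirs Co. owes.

Liquidated damages (equal amount): $22,820
Penalty days: min(36, 45) = 36
Waiting-time penalty: 36 × $550 = $19,800
Subtotal: $22,820 + $22,820 + $19,800 = $65,440
Attorney fees: 30% of $65,440 = $19,632
Total award: $65,440 + $19,632 = $85,072

$85,072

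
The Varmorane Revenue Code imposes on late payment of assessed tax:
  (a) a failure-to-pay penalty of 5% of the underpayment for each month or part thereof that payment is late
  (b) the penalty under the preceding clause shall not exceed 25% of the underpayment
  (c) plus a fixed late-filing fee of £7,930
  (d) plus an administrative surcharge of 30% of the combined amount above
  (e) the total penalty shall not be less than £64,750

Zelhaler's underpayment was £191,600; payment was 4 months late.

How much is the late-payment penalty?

Accrued rate: 5% × 4 = 20%, capped at 25% → 20%
Failure-to-pay penalty: 20% of £191,600 = £38,320
Penalty before surcharge: £38,320 + £7,930 = £46,250
Administrative surcharge: 30% of £46,250 = £13,875
Total penalty: £46,250 + £13,875 = £60,125
Minimum £64,750: £60,125 is below the minimum → £64,750

Penalty: £64,750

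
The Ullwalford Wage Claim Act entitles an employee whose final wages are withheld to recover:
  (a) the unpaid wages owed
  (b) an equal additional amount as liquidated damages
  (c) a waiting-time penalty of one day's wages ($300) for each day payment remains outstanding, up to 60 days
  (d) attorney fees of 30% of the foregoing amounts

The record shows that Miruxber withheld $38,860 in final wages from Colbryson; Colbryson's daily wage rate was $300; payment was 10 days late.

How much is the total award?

Liquidated damages (equal amount): $38,860
Penalty days: min(10, 60) = 10
Waiting-time penalty: 10 × $300 = $3,000
Subtotal: $38,860 + $38,860 + $3,000 = $80,720
Attorney fees: 30% of $80,720 = $24,216
Total award: $80,720 + $24,216 = $104,936

$104,936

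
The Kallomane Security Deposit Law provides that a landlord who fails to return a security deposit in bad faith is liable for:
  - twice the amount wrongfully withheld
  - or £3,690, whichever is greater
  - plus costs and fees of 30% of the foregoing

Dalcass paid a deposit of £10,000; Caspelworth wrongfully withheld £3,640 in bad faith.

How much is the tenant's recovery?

£9,464

Doubled: 2 × £3,640 = £7,280
Minimum £3,690: £7,280 meets the minimum, no increase.
Costs and fees: 30% of £7,280 = £2,184
Total recovery: £7,280 + £2,184 = £9,464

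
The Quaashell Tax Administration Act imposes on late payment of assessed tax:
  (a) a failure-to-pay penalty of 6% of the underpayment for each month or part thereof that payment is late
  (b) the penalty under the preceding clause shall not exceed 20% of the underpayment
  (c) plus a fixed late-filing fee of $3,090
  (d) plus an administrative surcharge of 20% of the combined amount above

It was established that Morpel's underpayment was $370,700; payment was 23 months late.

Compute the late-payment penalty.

Penalty: $92,676

Accrued rate: 6% × 23 = 138%, capped at 20% → 20%
Failure-to-pay penalty: 20% of $370,700 = $74,140
Penalty before surcharge: $74,140 + $3,090 = $77,230
Administrative surcharge: 20% of $77,230 = $15,446
Total penalty: $77,230 + $15,446 = $92,676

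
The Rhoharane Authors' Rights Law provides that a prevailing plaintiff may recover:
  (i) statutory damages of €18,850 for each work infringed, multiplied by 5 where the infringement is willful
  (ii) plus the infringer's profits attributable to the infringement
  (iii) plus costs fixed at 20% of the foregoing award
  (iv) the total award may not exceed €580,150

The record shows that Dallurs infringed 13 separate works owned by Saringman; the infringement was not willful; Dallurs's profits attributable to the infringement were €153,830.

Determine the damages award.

€478,656

Statutory damages: 13 × €18,850 = €245,050
Infringement not willful: no ×5 enhancement.
Combined award: €245,050 + €153,830 = €398,880
Costs: 20% of €398,880 = €79,776
Award plus costs: €398,880 + €79,776 = €478,656
Cap at €580,150: €478,656 is within the cap, no reduction.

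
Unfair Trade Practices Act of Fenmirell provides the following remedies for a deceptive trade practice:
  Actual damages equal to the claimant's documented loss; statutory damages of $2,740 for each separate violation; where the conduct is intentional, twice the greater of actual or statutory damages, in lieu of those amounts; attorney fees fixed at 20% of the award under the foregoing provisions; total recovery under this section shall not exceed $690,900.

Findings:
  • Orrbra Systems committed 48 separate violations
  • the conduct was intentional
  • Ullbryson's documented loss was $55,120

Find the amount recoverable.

Statutory damages: 48 × $2,740 = $131,520
Greater of actual damages ($55,120) or statutory damages ($131,520): $131,520
Doubled: 2 × $131,520 = $263,040
Attorney fees: 20% of $263,040 = $52,608
Total before cap: $263,040 + $52,608 = $315,648
Cap at $690,900: $315,648 is within the cap, no reduction.

Total recovery: $315,648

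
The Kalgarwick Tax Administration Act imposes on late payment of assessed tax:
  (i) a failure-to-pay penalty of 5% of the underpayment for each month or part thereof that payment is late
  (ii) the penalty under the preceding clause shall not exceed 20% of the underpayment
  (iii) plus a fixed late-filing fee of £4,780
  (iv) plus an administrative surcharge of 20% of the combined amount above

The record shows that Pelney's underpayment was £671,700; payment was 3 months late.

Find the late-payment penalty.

£126,642

Accrued rate: 5% × 3 = 15%, capped at 20% → 15%
Failure-to-pay penalty: 15% of £671,700 = £100,755
Penalty before surcharge: £100,755 + £4,780 = £105,535
Administrative surcharge: 20% of £105,535 = £21,107
Total penalty: £105,535 + £21,107 = £126,642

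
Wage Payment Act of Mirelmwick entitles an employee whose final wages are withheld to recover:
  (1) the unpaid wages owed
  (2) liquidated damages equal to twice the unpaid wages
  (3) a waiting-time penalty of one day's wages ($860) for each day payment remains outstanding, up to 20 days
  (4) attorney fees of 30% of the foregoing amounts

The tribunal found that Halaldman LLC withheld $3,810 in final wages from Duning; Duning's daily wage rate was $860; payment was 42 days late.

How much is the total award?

Doubled: 2 × $3,810 = $7,620
Penalty days: min(42, 20) = 20
Waiting-time penalty: 20 × $860 = $17,200
Subtotal: $3,810 + $7,620 + $17,200 = $28,630
Attorney fees: 30% of $28,630 = $8,589
Total award: $28,630 + $8,589 = $37,219

$37,219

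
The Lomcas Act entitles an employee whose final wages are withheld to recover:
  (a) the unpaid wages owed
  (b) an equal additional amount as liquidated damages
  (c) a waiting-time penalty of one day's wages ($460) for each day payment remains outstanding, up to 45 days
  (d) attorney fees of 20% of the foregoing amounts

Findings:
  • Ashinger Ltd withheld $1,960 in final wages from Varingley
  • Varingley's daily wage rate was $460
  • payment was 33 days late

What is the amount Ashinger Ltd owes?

$22,920

Liquidated damages (equal amount): $1,960
Penalty days: min(33, 45) = 33
Waiting-time penalty: 33 × $460 = $15,180
Subtotal: $1,960 + $1,960 + $15,180 = $19,100
Attorney fees: 20% of $19,100 = $3,820
Total award: $19,100 + $3,820 = $22,920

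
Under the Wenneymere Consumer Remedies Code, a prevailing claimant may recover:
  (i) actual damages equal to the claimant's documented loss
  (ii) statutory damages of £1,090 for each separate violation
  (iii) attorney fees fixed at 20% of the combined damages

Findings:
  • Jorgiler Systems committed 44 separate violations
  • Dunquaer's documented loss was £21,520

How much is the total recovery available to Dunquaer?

£83,376

Statutory damages: 44 × £1,090 = £47,960
Combined damages: £21,520 + £47,960 = £69,480
Attorney fees: 20% of £69,480 = £13,896
Total recovery: £69,480 + £13,896 = £83,376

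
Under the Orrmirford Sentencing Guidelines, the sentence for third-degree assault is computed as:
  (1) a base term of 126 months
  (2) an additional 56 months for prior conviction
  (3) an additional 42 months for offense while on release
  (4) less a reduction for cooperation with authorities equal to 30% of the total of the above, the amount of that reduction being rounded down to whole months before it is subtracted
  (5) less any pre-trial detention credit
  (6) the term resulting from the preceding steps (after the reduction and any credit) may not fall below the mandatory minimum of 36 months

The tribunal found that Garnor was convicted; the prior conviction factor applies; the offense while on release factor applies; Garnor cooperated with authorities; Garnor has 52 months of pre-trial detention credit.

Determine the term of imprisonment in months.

105 months

Prior conviction enhancement: +56 months
Offense while on release enhancement: +42 months
Adjusted term: 126 months + 56 months + 42 months = 224 months
Cooperation with authorities reduction: 30% of 224 months = 67 months (rounded down)
After reduction: 224 − 67 = 157 months
Less pre-trial detention credit: 157 months − 52 months = 105 months
Minimum 36 months: 105 months meets the minimum, no increase.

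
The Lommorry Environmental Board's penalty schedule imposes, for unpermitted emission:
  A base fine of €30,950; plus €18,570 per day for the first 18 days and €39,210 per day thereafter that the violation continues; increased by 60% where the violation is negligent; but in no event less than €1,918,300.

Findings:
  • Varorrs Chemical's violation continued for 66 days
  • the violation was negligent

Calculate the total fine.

First 18 days: 18 × €18,570 = €334,260
Remaining days: (66 − 18) × €39,210 = €1,882,080
Per-day component: €334,260 + €1,882,080 = €2,216,340
Base plus per-day: €30,950 + €2,216,340 = €2,247,290
Enhancement: 60% of €2,247,290 = €1,348,374
Enhanced fine: €2,247,290 + €1,348,374 = €3,595,664
Minimum €1,918,300: €3,595,664 meets the minimum, no increase.

€3,595,664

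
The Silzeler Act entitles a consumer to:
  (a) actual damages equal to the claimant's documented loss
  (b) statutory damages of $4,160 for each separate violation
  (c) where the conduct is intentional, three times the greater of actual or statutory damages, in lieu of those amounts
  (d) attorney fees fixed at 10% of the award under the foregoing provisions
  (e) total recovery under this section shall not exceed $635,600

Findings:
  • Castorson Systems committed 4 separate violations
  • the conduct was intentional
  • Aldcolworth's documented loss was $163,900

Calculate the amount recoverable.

$540,870

Statutory damages: 4 × $4,160 = $16,640
Greater of actual damages ($163,900) or statutory damages ($16,640): $163,900
Trebled: 3 × $163,900 = $491,700
Attorney fees: 10% of $491,700 = $49,170
Total before cap: $491,700 + $49,170 = $540,870
Cap at $635,600: $540,870 is within the cap, no reduction.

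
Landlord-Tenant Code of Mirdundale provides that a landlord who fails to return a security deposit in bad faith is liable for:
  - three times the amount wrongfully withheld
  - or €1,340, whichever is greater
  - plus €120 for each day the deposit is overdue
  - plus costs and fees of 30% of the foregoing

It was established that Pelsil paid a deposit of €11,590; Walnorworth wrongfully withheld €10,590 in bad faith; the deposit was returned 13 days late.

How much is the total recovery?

Trebled: 3 × €10,590 = €31,770
Minimum €1,340: €31,770 meets the minimum, no increase.
Late-return penalty: 13 × €120 = €1,560
Damages plus late penalty: €31,770 + €1,560 = €33,330
Costs and fees: 30% of €33,330 = €9,999
Total recovery: €33,330 + €9,999 = €43,329

€43,329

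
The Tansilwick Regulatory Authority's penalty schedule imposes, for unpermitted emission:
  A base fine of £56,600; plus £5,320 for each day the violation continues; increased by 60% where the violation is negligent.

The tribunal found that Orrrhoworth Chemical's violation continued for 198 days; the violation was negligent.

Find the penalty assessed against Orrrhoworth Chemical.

£1,775,936

Per-day component: 198 × £5,320 = £1,053,360
Base plus per-day: £56,600 + £1,053,360 = £1,109,960
Enhancement: 60% of £1,109,960 = £665,976
Enhanced fine: £1,109,960 + £665,976 = £1,775,936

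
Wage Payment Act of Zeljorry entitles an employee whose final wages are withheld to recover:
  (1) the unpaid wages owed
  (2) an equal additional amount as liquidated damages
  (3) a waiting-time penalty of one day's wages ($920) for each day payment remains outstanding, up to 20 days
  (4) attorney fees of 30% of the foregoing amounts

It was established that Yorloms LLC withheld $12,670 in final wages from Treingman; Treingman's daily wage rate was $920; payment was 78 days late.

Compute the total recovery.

Liquidated damages (equal amount): $12,670
Penalty days: min(78, 20) = 20
Waiting-time penalty: 20 × $920 = $18,400
Subtotal: $12,670 + $12,670 + $18,400 = $43,740
Attorney fees: 30% of $43,740 = $13,122
Total award: $43,740 + $13,122 = $56,862

$56,862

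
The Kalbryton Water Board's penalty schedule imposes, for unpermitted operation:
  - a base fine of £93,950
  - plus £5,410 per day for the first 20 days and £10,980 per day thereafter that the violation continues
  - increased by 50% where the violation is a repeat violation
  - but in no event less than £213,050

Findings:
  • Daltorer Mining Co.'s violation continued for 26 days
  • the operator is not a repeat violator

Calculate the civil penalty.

£268,030

First 20 days: 20 × £5,410 = £108,200
Remaining days: (26 − 20) × £10,980 = £65,880
Per-day component: £108,200 + £65,880 = £174,080
Base plus per-day: £93,950 + £174,080 = £268,030
The operator is not a repeat violator: no 50% increase.
Minimum £213,050: £268,030 meets the minimum, no increase.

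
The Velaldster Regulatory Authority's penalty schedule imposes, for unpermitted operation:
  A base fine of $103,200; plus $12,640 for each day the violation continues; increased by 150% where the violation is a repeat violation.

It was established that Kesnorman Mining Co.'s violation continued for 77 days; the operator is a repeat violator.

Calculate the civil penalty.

Civil penalty: $2,691,200

Per-day component: 77 × $12,640 = $973,280
Base plus per-day: $103,200 + $973,280 = $1,076,480
Enhancement: 150% of $1,076,480 = $1,614,720
Enhanced fine: $1,076,480 + $1,614,720 = $2,691,200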